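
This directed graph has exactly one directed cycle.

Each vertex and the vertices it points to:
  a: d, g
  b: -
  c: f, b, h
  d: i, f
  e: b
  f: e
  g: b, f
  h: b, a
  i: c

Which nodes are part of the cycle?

a, c, d, h, i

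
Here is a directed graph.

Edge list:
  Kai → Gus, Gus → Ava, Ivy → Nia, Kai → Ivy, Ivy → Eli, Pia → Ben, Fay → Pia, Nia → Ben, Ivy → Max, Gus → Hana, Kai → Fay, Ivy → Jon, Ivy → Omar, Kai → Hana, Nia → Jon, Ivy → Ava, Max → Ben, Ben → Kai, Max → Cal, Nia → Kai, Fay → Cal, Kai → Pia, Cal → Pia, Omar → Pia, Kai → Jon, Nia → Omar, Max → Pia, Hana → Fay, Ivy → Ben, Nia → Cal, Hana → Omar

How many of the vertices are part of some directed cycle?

11

A vertex is on a directed cycle iff it belongs to a strongly connected component of size ≥ 2 (or has a self-loop).
The vertices on cycles are {Ben, Cal, Fay, Gus, Ivy, Kai, Max, Nia, Pia, Hana, Omar} — 11 in total.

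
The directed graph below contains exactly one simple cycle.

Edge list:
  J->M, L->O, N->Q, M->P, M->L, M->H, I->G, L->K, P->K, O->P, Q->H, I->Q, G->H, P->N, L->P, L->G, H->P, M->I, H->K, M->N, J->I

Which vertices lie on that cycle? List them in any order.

DFS with gray/black marking from N:
N gray
  Q gray
    H gray
      P gray
        P→N: N is gray → back edge
Back edge closes the cycle N → Q → H → P → N; its vertices are {H, N, P, Q}.

H, N, P, Q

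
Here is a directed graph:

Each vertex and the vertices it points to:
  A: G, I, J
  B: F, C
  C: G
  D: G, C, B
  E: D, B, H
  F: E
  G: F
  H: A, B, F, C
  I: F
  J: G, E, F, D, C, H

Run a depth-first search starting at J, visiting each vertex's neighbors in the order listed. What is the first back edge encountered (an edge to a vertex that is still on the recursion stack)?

D->G

DFS from J (visiting each vertex's neighbors in the order listed); mark gray on enter, black on exit:
J gray
  G gray
    F gray
      E gray
        D gray
          D→G: G is gray → back edge
First back edge: D → G.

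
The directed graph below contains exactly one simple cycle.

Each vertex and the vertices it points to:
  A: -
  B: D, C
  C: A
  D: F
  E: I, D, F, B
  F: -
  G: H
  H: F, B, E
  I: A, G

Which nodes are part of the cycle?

DFS with gray/black marking from H:
H gray
  F gray
  F black
  B gray
    D gray
      D→F: F black — skip
    D black
    C gray
      A gray
      A black
    C black
  B black
  E gray
    I gray
      I→A: A black — skip
      G gray
        G→H: H is gray → back edge
Back edge closes the cycle H → E → I → G → H; its vertices are {E, G, H, I}.

E, G, H, I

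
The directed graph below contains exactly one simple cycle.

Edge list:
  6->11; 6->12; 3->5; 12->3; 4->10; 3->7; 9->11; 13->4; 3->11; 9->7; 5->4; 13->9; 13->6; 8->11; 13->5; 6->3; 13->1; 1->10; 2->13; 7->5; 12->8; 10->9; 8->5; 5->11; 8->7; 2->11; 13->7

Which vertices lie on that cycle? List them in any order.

DFS with gray/black marking from 4:
4 gray
  10 gray
    9 gray
      7 gray
        5 gray
          11 gray
          11 black
          5→4: 4 is gray → back edge
Back edge closes the cycle 4 → 10 → 9 → 7 → 5 → 4; its vertices are {4, 5, 7, 9, 10}.

4, 5, 7, 9, 10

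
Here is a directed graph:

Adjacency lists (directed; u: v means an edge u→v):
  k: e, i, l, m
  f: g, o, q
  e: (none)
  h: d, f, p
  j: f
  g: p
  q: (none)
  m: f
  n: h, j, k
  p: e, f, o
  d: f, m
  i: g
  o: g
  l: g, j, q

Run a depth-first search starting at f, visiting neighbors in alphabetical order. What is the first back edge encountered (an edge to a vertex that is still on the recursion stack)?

p→f

DFS from f (visiting neighbors in alphabetical order); mark gray on enter, black on exit:
f gray
  g gray
    p gray
      e gray
      e black
      p→f: f is gray → back edge
First back edge: p → f.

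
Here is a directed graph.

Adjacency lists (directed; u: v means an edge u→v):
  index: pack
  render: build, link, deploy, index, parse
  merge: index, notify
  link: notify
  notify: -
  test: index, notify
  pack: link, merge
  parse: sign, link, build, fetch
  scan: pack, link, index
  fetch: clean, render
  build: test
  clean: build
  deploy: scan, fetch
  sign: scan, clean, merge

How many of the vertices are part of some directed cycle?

A vertex is on a directed cycle iff it belongs to a strongly connected component of size ≥ 2 (or has a self-loop).
The vertices on cycles are {pack, fetch, index, merge, parse, deploy, render} — 7 in total.

7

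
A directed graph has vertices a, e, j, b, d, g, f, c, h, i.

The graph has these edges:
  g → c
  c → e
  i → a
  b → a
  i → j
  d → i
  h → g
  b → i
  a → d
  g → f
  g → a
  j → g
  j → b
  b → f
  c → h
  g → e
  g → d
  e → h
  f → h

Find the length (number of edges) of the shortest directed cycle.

3

For each vertex v, BFS finds the shortest path from v back to v.
The shortest such closed walk is j → b → i → j, length 3.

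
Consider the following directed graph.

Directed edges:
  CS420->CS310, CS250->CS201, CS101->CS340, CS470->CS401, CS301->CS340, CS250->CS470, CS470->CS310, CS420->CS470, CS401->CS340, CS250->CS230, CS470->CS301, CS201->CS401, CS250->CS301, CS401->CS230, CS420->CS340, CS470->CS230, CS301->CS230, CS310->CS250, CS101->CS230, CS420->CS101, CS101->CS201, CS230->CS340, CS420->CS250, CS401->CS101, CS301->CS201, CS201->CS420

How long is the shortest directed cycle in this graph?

3

For each vertex v, BFS finds the shortest path from v back to v.
The shortest such closed walk is CS420 → CS101 → CS201 → CS420, length 3.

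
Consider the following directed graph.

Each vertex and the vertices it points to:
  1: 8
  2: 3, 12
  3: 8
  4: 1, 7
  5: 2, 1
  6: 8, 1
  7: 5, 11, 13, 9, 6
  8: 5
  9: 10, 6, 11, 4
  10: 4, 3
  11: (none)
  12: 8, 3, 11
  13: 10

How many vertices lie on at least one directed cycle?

A vertex is on a directed cycle iff it belongs to a strongly connected component of size ≥ 2 (or has a self-loop).
The vertices on cycles are {1, 2, 3, 4, 5, 7, 8, 9, 10, 12, 13} — 11 in total.

11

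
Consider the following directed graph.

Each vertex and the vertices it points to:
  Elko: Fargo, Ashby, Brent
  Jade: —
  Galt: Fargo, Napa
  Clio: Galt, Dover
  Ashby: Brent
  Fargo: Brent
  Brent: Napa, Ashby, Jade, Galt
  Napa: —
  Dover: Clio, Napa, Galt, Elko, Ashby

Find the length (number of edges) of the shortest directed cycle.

2

For each vertex v, BFS finds the shortest path from v back to v.
The shortest such closed walk is Dover → Clio → Dover, length 2.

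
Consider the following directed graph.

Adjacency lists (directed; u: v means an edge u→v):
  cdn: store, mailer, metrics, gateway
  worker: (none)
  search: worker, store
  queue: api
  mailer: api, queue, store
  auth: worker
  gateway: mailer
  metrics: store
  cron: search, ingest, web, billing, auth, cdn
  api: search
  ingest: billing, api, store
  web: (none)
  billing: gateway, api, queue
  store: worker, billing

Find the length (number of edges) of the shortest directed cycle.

For each vertex v, BFS finds the shortest path from v back to v.
The shortest such closed walk is mailer → store → billing → gateway → mailer, length 4.

4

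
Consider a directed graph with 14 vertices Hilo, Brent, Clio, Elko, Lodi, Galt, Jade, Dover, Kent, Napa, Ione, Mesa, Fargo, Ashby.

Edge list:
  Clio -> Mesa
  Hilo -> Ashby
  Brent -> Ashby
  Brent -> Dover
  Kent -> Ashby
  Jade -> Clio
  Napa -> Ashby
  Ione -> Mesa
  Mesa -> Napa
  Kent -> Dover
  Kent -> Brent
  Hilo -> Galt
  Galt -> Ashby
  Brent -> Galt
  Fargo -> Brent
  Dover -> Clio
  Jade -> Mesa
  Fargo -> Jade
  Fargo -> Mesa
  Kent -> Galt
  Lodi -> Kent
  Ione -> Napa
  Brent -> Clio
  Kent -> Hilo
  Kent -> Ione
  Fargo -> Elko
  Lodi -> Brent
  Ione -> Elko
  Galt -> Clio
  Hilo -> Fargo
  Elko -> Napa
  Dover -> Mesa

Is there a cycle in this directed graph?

DFS with white/gray/black marking, starting from Jade:
Jade gray
  Mesa gray
    Napa gray
      Ashby gray
      Ashby black
    Napa black
  Mesa black
  Clio gray
    Clio→Mesa: Mesa black — skip
  Clio black
Jade black
Hilo gray
  Hilo→Ashby: Ashby black — skip
  Galt gray
    Galt→Clio: Clio black — skip
    Galt→Ashby: Ashby black — skip
  Galt black
  Fargo gray
    Fargo→Jade: Jade black — skip
    Brent gray
      Brent→Clio: Clio black — skip
      Dover gray
        Dover→Clio: Clio black — skip
        Dover→Mesa: Mesa black — skip
      Dover black
      Brent→Galt: Galt black — skip
      Brent→Ashby: Ashby black — skip
    Brent black
    Elko gray
      Elko→Napa: Napa black — skip
    Elko black
    Fargo→Mesa: Mesa black — skip
  Fargo black
Hilo black
Lodi gray
  Kent gray
    Kent→Hilo: Hilo black — skip
    Kent→Galt: Galt black — skip
    Kent→Dover: Dover black — skip
    Kent→Brent: Brent black — skip
    Ione gray
      Ione→Mesa: Mesa black — skip
      Ione→Elko: Elko black — skip
      Ione→Napa: Napa black — skip
    Ione black
    Kent→Ashby: Ashby black — skip
  Kent black
  Lodi→Brent: Brent black — skip
Lodi black
Every edge goes to a white or black vertex — no back edge, so the graph is acyclic.

No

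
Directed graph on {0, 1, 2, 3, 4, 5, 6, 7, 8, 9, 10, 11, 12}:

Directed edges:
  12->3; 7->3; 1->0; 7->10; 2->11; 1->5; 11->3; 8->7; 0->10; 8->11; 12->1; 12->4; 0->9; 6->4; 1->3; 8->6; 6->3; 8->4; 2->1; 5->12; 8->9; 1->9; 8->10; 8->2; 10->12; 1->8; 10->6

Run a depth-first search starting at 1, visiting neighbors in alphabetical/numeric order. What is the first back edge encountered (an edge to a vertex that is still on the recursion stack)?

12→1

DFS from 1 (visiting neighbors in alphabetical/numeric order); mark gray on enter, black on exit:
1 gray
  0 gray
    9 gray
    9 black
    10 gray
      6 gray
        3 gray
        3 black
        4 gray
        4 black
      6 black
      12 gray
        12→1: 1 is gray → back edge
First back edge: 12 → 1.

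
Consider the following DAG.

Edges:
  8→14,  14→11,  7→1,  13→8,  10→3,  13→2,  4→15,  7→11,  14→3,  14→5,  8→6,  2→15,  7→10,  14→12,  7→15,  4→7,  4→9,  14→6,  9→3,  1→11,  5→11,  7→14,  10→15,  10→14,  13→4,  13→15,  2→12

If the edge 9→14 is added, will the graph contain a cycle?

No

Adding 9→14 creates a cycle iff 14 can already reach 9.
Explore from 14: no path reaches 9. The graph stays acyclic.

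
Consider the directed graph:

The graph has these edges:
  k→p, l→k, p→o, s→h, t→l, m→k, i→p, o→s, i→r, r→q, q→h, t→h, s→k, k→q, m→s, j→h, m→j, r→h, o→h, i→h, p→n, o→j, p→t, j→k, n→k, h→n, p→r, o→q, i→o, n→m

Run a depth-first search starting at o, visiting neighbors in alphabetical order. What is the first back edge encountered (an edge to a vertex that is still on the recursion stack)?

p→n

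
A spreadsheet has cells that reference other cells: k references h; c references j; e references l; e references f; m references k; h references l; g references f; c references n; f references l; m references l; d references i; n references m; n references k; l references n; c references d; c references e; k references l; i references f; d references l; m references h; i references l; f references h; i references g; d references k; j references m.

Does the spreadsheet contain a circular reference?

DFS with white/gray/black marking, starting from h:
h gray
  l gray
    n gray
      m gray
        m→h: h is gray → back edge
Back edge found, so a cycle exists: h → l → n → m → h.

Yes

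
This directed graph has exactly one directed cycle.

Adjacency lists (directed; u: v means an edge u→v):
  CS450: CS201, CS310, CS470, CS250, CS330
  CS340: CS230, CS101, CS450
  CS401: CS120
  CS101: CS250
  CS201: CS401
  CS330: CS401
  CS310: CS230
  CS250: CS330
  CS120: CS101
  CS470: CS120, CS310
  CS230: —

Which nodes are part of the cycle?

DFS with gray/black marking from CS250:
CS250 gray
  CS330 gray
    CS401 gray
      CS120 gray
        CS101 gray
          CS101→CS250: CS250 is gray → back edge
Back edge closes the cycle CS250 → CS330 → CS401 → CS120 → CS101 → CS250; its vertices are {CS101, CS120, CS250, CS330, CS401}.

CS101, CS120, CS250, CS330, CS401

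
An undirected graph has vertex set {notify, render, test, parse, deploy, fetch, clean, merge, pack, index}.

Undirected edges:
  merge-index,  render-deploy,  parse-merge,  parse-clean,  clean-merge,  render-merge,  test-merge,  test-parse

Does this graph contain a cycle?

Yes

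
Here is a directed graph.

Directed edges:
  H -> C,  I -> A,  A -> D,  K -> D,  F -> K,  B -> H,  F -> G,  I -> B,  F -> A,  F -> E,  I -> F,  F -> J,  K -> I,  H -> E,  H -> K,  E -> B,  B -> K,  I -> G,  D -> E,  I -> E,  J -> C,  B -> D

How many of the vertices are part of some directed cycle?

8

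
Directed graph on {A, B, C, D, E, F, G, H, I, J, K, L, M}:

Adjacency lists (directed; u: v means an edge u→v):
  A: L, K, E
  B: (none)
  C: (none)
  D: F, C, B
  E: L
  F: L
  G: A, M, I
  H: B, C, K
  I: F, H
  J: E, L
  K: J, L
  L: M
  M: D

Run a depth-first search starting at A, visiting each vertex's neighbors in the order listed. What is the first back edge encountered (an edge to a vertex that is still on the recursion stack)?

DFS from A (visiting each vertex's neighbors in the order listed); mark gray on enter, black on exit:
A gray
  L gray
    M gray
      D gray
        F gray
          F→L: L is gray → back edge
First back edge: F → L.

F→L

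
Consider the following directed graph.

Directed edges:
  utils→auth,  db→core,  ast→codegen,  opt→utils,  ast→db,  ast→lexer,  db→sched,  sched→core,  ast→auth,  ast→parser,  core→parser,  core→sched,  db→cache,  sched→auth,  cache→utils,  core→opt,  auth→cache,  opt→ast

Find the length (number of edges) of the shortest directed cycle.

2

For each vertex v, BFS finds the shortest path from v back to v.
The shortest such closed walk is core → sched → core, length 2.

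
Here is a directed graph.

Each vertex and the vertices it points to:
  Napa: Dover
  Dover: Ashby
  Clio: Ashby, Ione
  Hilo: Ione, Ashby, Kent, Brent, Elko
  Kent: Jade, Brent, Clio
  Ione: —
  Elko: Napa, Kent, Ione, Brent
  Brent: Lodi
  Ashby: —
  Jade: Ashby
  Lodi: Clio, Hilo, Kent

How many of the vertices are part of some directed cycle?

5

A vertex is on a directed cycle iff it belongs to a strongly connected component of size ≥ 2 (or has a self-loop).
The vertices on cycles are {Elko, Hilo, Kent, Lodi, Brent} — 5 in total.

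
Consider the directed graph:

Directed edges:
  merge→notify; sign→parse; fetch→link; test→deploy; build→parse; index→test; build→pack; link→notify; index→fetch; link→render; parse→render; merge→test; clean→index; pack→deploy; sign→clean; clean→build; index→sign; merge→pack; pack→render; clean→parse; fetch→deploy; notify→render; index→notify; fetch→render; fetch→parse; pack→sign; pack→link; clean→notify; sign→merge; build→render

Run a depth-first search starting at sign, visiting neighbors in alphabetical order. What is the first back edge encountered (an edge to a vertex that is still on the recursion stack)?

pack->sign

DFS from sign (visiting neighbors in alphabetical order); mark gray on enter, black on exit:
sign gray
  clean gray
    build gray
      pack gray
        deploy gray
        deploy black
        link gray
          notify gray
            render gray
            render black
          notify black
          link→render: render black — skip
        link black
        pack→render: render black — skip
        pack→sign: sign is gray → back edge
First back edge: pack → sign.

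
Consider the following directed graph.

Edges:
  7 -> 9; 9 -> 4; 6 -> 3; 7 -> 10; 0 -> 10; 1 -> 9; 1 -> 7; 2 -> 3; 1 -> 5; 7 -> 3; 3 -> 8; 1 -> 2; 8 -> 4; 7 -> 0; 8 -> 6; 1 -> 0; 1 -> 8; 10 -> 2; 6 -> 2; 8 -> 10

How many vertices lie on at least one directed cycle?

5

A vertex is on a directed cycle iff it belongs to a strongly connected component of size ≥ 2 (or has a self-loop).
The vertices on cycles are {2, 3, 6, 8, 10} — 5 in total.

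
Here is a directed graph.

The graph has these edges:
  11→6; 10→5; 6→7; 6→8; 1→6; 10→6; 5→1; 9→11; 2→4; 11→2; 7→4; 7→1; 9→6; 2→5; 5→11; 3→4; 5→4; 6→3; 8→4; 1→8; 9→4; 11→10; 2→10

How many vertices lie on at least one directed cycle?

7

A vertex is on a directed cycle iff it belongs to a strongly connected component of size ≥ 2 (or has a self-loop).
The vertices on cycles are {1, 2, 5, 6, 7, 10, 11} — 7 in total.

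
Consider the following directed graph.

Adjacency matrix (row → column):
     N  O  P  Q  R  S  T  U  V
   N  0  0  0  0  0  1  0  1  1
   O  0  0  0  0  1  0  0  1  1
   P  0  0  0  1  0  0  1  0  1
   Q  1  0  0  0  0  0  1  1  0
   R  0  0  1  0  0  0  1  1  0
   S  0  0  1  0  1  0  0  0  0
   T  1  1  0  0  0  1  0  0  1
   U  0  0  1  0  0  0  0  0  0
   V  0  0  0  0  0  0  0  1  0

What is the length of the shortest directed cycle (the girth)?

For each vertex v, BFS finds the shortest path from v back to v.
The shortest such closed walk is Q → U → P → Q, length 3.

3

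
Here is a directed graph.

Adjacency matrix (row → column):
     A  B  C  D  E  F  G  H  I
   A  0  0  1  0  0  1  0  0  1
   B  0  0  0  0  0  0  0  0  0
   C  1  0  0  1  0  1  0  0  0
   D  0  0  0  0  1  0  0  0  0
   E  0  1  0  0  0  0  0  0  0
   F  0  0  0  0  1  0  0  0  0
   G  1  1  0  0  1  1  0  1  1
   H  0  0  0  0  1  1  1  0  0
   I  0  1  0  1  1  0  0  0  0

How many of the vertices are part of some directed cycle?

4

A vertex is on a directed cycle iff it belongs to a strongly connected component of size ≥ 2 (or has a self-loop).
The vertices on cycles are {A, C, G, H} — 4 in total.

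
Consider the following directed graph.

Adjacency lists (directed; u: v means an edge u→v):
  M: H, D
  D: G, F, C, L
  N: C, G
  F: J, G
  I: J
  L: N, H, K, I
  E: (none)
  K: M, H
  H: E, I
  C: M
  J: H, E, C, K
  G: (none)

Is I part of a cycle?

Yes

I is on a cycle iff I can reach itself via ≥1 edge.
I → J → H → I — yes.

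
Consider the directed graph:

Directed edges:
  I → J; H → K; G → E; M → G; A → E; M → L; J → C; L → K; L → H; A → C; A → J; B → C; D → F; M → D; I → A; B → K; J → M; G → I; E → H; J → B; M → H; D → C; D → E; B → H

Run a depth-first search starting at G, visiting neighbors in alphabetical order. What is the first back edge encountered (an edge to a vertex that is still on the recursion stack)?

M→G

DFS from G (visiting neighbors in alphabetical order); mark gray on enter, black on exit:
G gray
  E gray
    H gray
      K gray
      K black
    H black
  E black
  I gray
    A gray
      C gray
      C black
      A→E: E black — skip
      J gray
        B gray
          B→C: C black — skip
          B→H: H black — skip
          B→K: K black — skip
        B black
        J→C: C black — skip
        M gray
          D gray
            D→C: C black — skip
            D→E: E black — skip
            F gray
            F black
          D black
          M→G: G is gray → back edge
First back edge: M → G.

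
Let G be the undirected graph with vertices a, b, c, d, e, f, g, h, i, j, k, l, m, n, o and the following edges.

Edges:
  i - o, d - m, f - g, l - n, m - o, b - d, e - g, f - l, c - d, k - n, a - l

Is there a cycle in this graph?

DFS, tracking each vertex's parent; an edge to a visited non-parent vertex closes a cycle.
Start from e:
visit e (parent –)
  visit g (parent e)
    visit f (parent g)
      visit l (parent f)
        l–f: parent, skip
        visit n (parent l)
          n–l: parent, skip
          visit k (parent n)
            k–n: parent, skip
        visit a (parent l)
          a–l: parent, skip
      f–g: parent, skip
    g–e: parent, skip
visit b (parent –)
  visit d (parent b)
    visit m (parent d)
      visit o (parent m)
        o–m: parent, skip
        visit i (parent o)
          i–o: parent, skip
      m–d: parent, skip
    d–b: parent, skip
    visit c (parent d)
      c–d: parent, skip
visit h (parent –)
visit j (parent –)
No non-parent visited neighbor found — the graph is a forest.

No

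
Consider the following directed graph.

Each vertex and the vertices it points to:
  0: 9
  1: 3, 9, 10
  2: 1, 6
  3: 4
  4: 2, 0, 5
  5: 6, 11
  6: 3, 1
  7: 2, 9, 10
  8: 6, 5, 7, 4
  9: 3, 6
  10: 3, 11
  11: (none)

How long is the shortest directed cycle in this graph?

3

For each vertex v, BFS finds the shortest path from v back to v.
The shortest such closed walk is 1 → 9 → 6 → 1, length 3.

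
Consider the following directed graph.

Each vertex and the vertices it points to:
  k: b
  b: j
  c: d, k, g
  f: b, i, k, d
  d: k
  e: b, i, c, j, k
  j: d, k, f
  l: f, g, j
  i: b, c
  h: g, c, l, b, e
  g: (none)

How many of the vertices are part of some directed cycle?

7

A vertex is on a directed cycle iff it belongs to a strongly connected component of size ≥ 2 (or has a self-loop).
The vertices on cycles are {b, c, d, f, i, j, k} — 7 in total.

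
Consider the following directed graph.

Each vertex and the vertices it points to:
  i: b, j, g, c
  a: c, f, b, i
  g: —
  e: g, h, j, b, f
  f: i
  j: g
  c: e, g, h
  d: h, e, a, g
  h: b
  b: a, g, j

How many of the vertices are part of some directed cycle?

A vertex is on a directed cycle iff it belongs to a strongly connected component of size ≥ 2 (or has a self-loop).
The vertices on cycles are {a, b, c, e, f, h, i} — 7 in total.

7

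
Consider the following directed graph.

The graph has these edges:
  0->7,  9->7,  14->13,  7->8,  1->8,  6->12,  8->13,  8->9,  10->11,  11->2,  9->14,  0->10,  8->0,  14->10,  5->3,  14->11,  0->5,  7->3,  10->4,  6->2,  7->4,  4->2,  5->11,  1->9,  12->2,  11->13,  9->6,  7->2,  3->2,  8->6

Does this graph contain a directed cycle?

Yes

DFS with white/gray/black marking, starting from 10:
10 gray
  11 gray
    2 gray
    2 black
    13 gray
    13 black
  11 black
  4 gray
    4→2: 2 black — skip
  4 black
10 black
0 gray
  5 gray
    3 gray
      3→2: 2 black — skip
    3 black
    5→11: 11 black — skip
  5 black
  0→10: 10 black — skip
  7 gray
    7→4: 4 black — skip
    7→3: 3 black — skip
    8 gray
      6 gray
        6→2: 2 black — skip
        12 gray
          12→2: 2 black — skip
        12 black
      6 black
      8→13: 13 black — skip
      8→0: 0 is gray → back edge
Back edge found, so a cycle exists: 0 → 7 → 8 → 0.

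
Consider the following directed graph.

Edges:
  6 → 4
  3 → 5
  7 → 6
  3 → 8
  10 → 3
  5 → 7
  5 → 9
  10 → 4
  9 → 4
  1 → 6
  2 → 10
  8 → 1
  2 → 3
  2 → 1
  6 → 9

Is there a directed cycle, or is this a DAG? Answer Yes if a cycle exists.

DFS with white/gray/black marking, starting from 2:
2 gray
  1 gray
    6 gray
      4 gray
      4 black
      9 gray
        9→4: 4 black — skip
      9 black
    6 black
  1 black
  3 gray
    8 gray
      8→1: 1 black — skip
    8 black
    5 gray
      7 gray
        7→6: 6 black — skip
      7 black
      5→9: 9 black — skip
    5 black
  3 black
  10 gray
    10→4: 4 black — skip
    10→3: 3 black — skip
  10 black
2 black
Every edge goes to a white or black vertex — no back edge, so the graph is acyclic.

No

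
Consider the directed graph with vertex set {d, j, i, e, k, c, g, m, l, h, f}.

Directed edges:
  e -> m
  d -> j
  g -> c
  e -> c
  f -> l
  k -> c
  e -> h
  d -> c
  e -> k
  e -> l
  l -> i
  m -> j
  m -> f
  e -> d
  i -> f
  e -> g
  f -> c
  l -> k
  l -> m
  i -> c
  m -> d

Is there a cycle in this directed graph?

DFS with white/gray/black marking, starting from i:
i gray
  f gray
    c gray
    c black
    l gray
      m gray
        d gray
          d→c: c black — skip
          j gray
          j black
        d black
        m→f: f is gray → back edge
Back edge found, so a cycle exists: f → l → m → f.

Yes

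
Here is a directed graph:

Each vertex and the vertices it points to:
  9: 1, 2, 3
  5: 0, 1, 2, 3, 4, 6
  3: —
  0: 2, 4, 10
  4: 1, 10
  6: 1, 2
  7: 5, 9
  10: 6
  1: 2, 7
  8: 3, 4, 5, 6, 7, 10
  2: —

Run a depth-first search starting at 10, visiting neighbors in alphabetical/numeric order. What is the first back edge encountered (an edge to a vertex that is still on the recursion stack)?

DFS from 10 (visiting neighbors in alphabetical/numeric order); mark gray on enter, black on exit:
10 gray
  6 gray
    1 gray
      2 gray
      2 black
      7 gray
        5 gray
          0 gray
            0→2: 2 black — skip
            4 gray
              4→1: 1 is gray → back edge
First back edge: 4 → 1.

4->1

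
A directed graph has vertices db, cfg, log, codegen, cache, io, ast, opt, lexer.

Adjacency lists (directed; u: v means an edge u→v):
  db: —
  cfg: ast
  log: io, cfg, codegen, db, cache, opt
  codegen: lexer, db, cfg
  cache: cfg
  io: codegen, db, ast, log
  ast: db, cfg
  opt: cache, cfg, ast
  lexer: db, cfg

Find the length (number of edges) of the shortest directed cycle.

2

For each vertex v, BFS finds the shortest path from v back to v.
The shortest such closed walk is log → io → log, length 2.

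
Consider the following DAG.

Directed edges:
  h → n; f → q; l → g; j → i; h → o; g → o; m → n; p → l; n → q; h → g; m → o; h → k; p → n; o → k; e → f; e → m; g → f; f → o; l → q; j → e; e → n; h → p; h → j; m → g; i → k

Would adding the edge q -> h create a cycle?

Yes

Adding q→h creates a cycle iff h can already reach q.
Path from h: h → n → q.
So h → … → q → h is a cycle.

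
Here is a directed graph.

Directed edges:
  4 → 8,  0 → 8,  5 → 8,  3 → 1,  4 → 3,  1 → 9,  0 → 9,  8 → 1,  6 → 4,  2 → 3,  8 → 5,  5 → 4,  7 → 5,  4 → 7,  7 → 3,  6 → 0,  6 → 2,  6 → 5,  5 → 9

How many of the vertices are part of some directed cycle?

4

A vertex is on a directed cycle iff it belongs to a strongly connected component of size ≥ 2 (or has a self-loop).
The vertices on cycles are {4, 5, 7, 8} — 4 in total.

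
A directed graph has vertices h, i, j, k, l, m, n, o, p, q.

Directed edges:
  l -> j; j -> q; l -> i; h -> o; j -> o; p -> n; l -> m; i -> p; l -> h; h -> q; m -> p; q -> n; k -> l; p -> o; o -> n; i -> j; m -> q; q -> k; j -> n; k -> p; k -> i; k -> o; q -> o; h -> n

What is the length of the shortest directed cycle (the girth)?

For each vertex v, BFS finds the shortest path from v back to v.
The shortest such closed walk is k → l → h → q → k, length 4.

4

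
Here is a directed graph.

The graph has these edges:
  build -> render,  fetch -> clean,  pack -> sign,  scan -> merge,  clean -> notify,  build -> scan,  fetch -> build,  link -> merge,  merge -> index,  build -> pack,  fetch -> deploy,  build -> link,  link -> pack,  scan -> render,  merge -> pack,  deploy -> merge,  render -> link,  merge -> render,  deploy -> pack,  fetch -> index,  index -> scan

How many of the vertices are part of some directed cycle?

5

A vertex is on a directed cycle iff it belongs to a strongly connected component of size ≥ 2 (or has a self-loop).
The vertices on cycles are {link, scan, index, merge, render} — 5 in total.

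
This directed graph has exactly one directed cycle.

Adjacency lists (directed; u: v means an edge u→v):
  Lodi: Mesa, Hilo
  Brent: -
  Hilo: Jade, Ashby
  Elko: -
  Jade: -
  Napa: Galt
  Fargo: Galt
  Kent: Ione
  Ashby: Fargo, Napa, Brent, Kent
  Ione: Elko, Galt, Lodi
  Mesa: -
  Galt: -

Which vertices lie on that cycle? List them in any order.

Hilo, Ione, Kent, Lodi, Ashby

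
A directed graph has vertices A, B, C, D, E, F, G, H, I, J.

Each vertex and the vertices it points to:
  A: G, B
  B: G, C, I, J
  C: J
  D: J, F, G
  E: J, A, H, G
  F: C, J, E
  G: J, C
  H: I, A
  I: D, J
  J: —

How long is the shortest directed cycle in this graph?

For each vertex v, BFS finds the shortest path from v back to v.
The shortest such closed walk is E → H → I → D → F → E, length 5.

5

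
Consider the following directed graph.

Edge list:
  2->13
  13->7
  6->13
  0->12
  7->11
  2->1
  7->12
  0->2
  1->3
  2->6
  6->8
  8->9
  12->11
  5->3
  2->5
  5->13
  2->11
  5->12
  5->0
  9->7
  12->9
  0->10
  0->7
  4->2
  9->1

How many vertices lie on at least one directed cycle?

A vertex is on a directed cycle iff it belongs to a strongly connected component of size ≥ 2 (or has a self-loop).
The vertices on cycles are {0, 2, 5, 7, 9, 12} — 6 in total.

6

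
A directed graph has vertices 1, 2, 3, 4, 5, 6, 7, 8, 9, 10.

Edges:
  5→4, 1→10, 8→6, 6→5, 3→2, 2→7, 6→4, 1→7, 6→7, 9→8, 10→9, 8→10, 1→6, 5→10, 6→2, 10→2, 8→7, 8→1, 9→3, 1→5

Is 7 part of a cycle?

No

7 lies on a cycle iff there is a path from 7 back to itself.
Exploring from 7, it never reaches itself; equivalently, its strongly connected component is a singleton.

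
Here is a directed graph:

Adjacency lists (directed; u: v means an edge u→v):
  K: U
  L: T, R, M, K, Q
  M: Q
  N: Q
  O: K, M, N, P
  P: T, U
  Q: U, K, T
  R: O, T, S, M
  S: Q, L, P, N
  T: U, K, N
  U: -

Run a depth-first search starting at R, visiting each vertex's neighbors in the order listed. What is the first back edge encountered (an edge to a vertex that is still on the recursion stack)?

DFS from R (visiting each vertex's neighbors in the order listed); mark gray on enter, black on exit:
R gray
  O gray
    K gray
      U gray
      U black
    K black
    M gray
      Q gray
        Q→U: U black — skip
        Q→K: K black — skip
        T gray
          T→U: U black — skip
          T→K: K black — skip
          N gray
            N→Q: Q is gray → back edge
First back edge: N → Q.

N->Q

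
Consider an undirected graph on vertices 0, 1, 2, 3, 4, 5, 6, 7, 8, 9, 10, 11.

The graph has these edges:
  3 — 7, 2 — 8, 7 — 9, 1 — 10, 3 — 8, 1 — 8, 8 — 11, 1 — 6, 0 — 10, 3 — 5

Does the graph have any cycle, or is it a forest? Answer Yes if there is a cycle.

No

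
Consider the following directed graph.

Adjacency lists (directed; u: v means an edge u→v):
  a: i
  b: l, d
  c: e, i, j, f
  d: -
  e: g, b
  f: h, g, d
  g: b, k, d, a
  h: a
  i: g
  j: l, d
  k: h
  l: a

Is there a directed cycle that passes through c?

No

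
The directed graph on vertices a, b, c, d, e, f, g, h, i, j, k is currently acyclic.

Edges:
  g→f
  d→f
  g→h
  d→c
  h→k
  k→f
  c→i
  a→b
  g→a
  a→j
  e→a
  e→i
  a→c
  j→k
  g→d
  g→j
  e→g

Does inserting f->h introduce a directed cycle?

Adding f→h creates a cycle iff h can already reach f.
Path from h: h → k → f.
So h → … → f → h is a cycle.

Yes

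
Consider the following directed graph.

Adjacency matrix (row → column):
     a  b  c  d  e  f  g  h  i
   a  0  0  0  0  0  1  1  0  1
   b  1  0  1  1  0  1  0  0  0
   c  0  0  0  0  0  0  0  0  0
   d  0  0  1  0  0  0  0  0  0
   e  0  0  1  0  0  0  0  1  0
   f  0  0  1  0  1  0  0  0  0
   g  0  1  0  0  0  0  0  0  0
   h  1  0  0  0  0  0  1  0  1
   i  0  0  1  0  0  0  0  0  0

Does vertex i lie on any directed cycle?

i lies on a cycle iff there is a path from i back to itself.
Exploring from i, it never reaches itself; equivalently, its strongly connected component is a singleton.

No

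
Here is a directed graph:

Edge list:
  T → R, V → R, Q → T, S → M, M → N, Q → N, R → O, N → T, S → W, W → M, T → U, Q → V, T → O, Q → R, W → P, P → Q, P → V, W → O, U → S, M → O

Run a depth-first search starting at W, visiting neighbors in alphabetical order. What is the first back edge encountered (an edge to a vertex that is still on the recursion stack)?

S->M

DFS from W (visiting neighbors in alphabetical order); mark gray on enter, black on exit:
W gray
  M gray
    N gray
      T gray
        O gray
        O black
        R gray
          R→O: O black — skip
        R black
        U gray
          S gray
            S→M: M is gray → back edge
First back edge: S → M.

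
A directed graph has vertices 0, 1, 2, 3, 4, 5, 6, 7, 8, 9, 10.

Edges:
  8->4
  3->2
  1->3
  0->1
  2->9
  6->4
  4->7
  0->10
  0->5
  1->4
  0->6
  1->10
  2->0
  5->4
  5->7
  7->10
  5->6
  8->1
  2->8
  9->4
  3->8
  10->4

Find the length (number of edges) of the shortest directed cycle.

3

For each vertex v, BFS finds the shortest path from v back to v.
The shortest such closed walk is 1 → 3 → 8 → 1, length 3.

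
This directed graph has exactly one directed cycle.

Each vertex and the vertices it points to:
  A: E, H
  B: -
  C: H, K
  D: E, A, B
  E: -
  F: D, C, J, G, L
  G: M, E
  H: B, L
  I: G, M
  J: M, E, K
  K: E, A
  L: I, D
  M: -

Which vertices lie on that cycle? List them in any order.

A, D, H, L

DFS with gray/black marking from L:
L gray
  I gray
    G gray
      M gray
      M black
      E gray
      E black
    G black
    I→M: M black — skip
  I black
  D gray
    D→E: E black — skip
    A gray
      A→E: E black — skip
      H gray
        B gray
        B black
        H→L: L is gray → back edge
Back edge closes the cycle L → D → A → H → L; its vertices are {A, D, H, L}.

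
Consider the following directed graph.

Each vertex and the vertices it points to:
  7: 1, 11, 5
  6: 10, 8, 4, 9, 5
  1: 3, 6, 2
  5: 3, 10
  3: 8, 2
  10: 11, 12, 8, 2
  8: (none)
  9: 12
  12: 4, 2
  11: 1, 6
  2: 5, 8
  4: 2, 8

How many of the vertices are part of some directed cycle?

A vertex is on a directed cycle iff it belongs to a strongly connected component of size ≥ 2 (or has a self-loop).
The vertices on cycles are {1, 2, 3, 4, 5, 6, 9, 10, 11, 12} — 10 in total.

10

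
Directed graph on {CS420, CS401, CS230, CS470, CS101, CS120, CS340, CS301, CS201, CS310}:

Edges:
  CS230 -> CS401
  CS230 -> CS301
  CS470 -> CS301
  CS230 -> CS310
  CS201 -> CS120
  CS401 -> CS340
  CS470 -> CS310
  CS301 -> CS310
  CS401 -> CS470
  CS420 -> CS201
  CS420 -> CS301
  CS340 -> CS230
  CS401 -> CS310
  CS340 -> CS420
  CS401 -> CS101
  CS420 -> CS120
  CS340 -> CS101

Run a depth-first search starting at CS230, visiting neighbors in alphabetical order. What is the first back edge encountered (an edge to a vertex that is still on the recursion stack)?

CS340->CS230

DFS from CS230 (visiting neighbors in alphabetical order); mark gray on enter, black on exit:
CS230 gray
  CS301 gray
    CS310 gray
    CS310 black
  CS301 black
  CS230→CS310: CS310 black — skip
  CS401 gray
    CS101 gray
    CS101 black
    CS401→CS310: CS310 black — skip
    CS340 gray
      CS340→CS101: CS101 black — skip
      CS340→CS230: CS230 is gray → back edge
First back edge: CS340 → CS230.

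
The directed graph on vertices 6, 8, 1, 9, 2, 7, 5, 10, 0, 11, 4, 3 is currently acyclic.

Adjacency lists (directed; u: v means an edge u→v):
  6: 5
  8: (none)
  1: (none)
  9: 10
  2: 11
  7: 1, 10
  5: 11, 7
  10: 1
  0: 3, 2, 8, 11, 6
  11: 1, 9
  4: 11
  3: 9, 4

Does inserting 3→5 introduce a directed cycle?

No

Adding 3→5 creates a cycle iff 5 can already reach 3.
Explore from 5: no path reaches 3. The graph stays acyclic.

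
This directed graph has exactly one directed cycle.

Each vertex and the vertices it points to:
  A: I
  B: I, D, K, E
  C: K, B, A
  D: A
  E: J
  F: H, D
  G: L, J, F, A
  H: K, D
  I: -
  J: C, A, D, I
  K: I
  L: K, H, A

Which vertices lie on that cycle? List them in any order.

B, C, E, J

DFS with gray/black marking from J:
J gray
  C gray
    K gray
      I gray
      I black
    K black
    B gray
      B→I: I black — skip
      D gray
        A gray
          A→I: I black — skip
        A black
      D black
      B→K: K black — skip
      E gray
        E→J: J is gray → back edge
Back edge closes the cycle J → C → B → E → J; its vertices are {B, C, E, J}.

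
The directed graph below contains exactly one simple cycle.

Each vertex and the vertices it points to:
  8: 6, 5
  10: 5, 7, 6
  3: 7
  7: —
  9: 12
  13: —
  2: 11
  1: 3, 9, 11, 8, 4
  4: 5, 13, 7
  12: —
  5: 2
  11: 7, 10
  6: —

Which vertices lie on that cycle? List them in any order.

2, 5, 10, 11

DFS with gray/black marking from 11:
11 gray
  7 gray
  7 black
  10 gray
    5 gray
      2 gray
        2→11: 11 is gray → back edge
Back edge closes the cycle 11 → 10 → 5 → 2 → 11; its vertices are {2, 5, 10, 11}.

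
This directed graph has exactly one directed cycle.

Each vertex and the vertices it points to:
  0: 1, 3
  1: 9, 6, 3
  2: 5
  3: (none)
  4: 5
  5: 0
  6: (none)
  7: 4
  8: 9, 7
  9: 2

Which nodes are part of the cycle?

0, 1, 2, 5, 9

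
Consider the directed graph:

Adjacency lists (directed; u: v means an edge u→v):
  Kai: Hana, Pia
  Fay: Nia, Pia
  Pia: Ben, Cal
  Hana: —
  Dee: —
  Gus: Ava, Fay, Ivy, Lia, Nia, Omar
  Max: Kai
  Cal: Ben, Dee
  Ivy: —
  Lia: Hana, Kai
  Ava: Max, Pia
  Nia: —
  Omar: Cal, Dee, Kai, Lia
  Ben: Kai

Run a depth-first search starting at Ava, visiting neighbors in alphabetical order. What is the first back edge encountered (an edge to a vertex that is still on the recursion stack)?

Ben→Kai

DFS from Ava (visiting neighbors in alphabetical order); mark gray on enter, black on exit:
Ava gray
  Max gray
    Kai gray
      Hana gray
      Hana black
      Pia gray
        Ben gray
          Ben→Kai: Kai is gray → back edge
First back edge: Ben → Kai.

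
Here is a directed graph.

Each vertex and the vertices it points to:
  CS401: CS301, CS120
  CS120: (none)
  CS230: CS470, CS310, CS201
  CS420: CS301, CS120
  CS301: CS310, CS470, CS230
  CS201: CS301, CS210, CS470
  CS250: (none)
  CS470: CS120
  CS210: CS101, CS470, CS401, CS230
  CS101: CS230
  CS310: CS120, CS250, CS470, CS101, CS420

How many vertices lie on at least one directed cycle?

A vertex is on a directed cycle iff it belongs to a strongly connected component of size ≥ 2 (or has a self-loop).
The vertices on cycles are {CS101, CS201, CS210, CS230, CS301, CS310, CS401, CS420} — 8 in total.

8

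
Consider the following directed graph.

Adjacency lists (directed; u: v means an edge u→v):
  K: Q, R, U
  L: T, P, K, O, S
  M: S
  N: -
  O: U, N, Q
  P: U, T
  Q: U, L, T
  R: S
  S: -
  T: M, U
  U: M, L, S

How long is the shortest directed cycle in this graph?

3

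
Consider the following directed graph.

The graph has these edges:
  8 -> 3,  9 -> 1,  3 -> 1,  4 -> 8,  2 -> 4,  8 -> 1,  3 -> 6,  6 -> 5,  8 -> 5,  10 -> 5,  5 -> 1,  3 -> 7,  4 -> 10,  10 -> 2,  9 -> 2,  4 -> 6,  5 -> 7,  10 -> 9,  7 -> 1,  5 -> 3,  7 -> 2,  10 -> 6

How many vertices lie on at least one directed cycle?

9

A vertex is on a directed cycle iff it belongs to a strongly connected component of size ≥ 2 (or has a self-loop).
The vertices on cycles are {2, 3, 4, 5, 6, 7, 8, 9, 10} — 9 in total.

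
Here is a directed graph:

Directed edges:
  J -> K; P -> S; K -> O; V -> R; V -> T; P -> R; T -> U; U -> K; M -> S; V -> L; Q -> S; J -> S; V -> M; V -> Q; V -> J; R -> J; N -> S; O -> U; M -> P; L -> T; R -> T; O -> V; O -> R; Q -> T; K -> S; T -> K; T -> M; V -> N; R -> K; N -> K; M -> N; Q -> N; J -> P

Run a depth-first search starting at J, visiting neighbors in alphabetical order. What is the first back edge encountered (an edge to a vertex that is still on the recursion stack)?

R→J

DFS from J (visiting neighbors in alphabetical order); mark gray on enter, black on exit:
J gray
  K gray
    O gray
      R gray
        R→J: J is gray → back edge
First back edge: R → J.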